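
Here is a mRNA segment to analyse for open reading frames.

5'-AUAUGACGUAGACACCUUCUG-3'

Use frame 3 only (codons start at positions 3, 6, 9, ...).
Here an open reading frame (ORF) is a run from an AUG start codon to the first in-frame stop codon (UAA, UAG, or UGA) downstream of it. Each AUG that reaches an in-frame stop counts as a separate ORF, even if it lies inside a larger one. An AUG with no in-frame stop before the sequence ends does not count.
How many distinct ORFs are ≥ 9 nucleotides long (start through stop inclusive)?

Frame 3: AUG ACG UAG ACA CCU UCU — AUG at 3, stop UAG at 9 → 9 nt.
ORFs ≥ 9 nucleotides: frame 3 3–11 (9 nucleotides). Count = 1.

1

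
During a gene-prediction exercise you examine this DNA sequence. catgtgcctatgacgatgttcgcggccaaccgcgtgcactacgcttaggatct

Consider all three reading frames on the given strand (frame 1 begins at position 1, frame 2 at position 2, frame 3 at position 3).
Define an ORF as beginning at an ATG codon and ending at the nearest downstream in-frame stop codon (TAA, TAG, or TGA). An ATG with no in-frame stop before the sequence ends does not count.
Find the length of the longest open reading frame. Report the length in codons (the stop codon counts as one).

Frame 1: CAT GTG CCT ATG ACG ATG TTC GCG GCC AAC CGC GTG CAC TAC GCT TAG GAT — ATG at 10, stop TAG at 46 → 39 nt; ATG at 16, stop TAG at 46 → 33 nt.
Frame 2: ATG TGC CTA TGA CGA TGT TCG CGG CCA ACC GCG TGC ACT ACG CTT AGG ATC — ATG at 2, stop TGA at 11 → 12 nt.
Frame 3: TGT GCC TAT GAC GAT GTT CGC GGC CAA CCG CGT GCA CTA CGC TTA GGA TCT — no ATG→stop ORF.
Longest: frame 1, positions 10–48, 39 nt = 13 codons = 12 aa. → 13 codons.

13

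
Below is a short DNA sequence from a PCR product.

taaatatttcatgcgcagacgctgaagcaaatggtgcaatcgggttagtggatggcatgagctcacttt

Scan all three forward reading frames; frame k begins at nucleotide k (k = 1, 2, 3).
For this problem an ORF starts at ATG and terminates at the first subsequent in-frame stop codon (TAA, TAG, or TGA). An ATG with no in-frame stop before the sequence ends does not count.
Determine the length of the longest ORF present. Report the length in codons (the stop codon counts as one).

6

Frame 1: TAA ATA TTT CAT GCG CAG ACG CTG AAG CAA ATG GTG CAA TCG GGT TAG TGG ATG GCA TGA GCT CAC TTT — ATG at 31, stop TAG at 46 → 18 nt; ATG at 52, stop TGA at 58 → 9 nt.
Frame 2: AAA TAT TTC ATG CGC AGA CGC TGA AGC AAA TGG TGC AAT CGG GTT AGT GGA TGG CAT GAG CTC ACT — ATG at 11, stop TGA at 23 → 15 nt.
Frame 3: AAT ATT TCA TGC GCA GAC GCT GAA GCA AAT GGT GCA ATC GGG TTA GTG GAT GGC ATG AGC TCA CTT — no ATG→stop ORF.
Longest: frame 1, positions 31–48, 18 nt = 6 codons = 5 aa. → 6 codons.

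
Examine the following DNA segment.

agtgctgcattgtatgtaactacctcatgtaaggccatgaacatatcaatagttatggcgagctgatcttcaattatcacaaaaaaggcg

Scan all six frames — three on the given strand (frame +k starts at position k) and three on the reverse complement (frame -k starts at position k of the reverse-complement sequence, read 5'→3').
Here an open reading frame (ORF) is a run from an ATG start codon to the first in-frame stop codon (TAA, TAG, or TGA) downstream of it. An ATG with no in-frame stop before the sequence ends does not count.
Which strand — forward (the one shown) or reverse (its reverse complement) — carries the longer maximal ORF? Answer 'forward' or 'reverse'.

forward

Reverse complement (5'→3'): CGCCTTTTTTGTGATAATTGAAGATCAGCTCGCCATAACTATTGATATGTTCATGGCCTTACATGAGGTAGTTACATACAATGCAGCACT
Frame +1: AGT GCT GCA TTG TAT GTA ACT ACC TCA TGT AAG GCC ATG AAC ATA TCA ATA GTT ATG GCG AGC TGA TCT TCA ATT ATC ACA AAA AAG GCG — ATG at 37, stop TGA at 64 → 30 nt; ATG at 55, stop TGA at 64 → 12 nt.
Frame +2: GTG CTG CAT TGT ATG TAA CTA CCT CAT GTA AGG CCA TGA ACA TAT CAA TAG TTA TGG CGA GCT GAT CTT CAA TTA TCA CAA AAA AGG — ATG at 14, stop TAA at 17 → 6 nt.
Frame +3: TGC TGC ATT GTA TGT AAC TAC CTC ATG TAA GGC CAT GAA CAT ATC AAT AGT TAT GGC GAG CTG ATC TTC AAT TAT CAC AAA AAA GGC — ATG at 27, stop TAA at 30 → 6 nt.
Frame -1: CGC CTT TTT TGT GAT AAT TGA AGA TCA GCT CGC CAT AAC TAT TGA TAT GTT CAT GGC CTT ACA TGA GGT AGT TAC ATA CAA TGC AGC ACT — no ATG→stop ORF.
Frame -2: GCC TTT TTT GTG ATA ATT GAA GAT CAG CTC GCC ATA ACT ATT GAT ATG TTC ATG GCC TTA CAT GAG GTA GTT ACA TAC AAT GCA GCA — no ATG→stop ORF.
Frame -3: CCT TTT TTG TGA TAA TTG AAG ATC AGC TCG CCA TAA CTA TTG ATA TGT TCA TGG CCT TAC ATG AGG TAG TTA CAT ACA ATG CAG CAC — ATG at 63, stop TAG at 69 → 9 nt.
Forward-strand max 30 nt; reverse-strand max 9 nt. The forward strand has the longer ORF.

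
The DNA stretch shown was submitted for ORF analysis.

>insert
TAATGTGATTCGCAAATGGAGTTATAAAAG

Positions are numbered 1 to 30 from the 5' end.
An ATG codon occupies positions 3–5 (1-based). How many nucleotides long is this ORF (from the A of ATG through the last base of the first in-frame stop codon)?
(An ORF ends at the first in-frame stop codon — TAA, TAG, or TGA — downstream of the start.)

6

Codons from position 3: ATG (3–5), TGA (6–8).
TGA is the first in-frame stop; ORF spans 3–8, 6 nucleotides.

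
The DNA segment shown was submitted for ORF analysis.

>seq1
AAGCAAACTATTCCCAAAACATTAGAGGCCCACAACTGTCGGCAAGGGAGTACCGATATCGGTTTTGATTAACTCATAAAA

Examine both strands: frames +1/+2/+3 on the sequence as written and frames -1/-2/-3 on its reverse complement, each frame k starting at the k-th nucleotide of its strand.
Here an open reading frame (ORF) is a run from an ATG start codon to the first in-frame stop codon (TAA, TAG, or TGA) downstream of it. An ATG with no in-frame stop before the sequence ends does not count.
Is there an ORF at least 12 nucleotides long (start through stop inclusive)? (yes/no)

Reverse complement (5'→3'): TTTTATGAGTTAATCAAAACCGATATCGGTACTCCCTTGCCGACAGTTGTGGGCCTCTAATGTTTTGGGAATAGTTTGCTT
Frame +1: AAG CAA ACT ATT CCC AAA ACA TTA GAG GCC CAC AAC TGT CGG CAA GGG AGT ACC GAT ATC GGT TTT GAT TAA CTC ATA AAA — no ATG→stop ORF.
Frame +2: AGC AAA CTA TTC CCA AAA CAT TAG AGG CCC ACA ACT GTC GGC AAG GGA GTA CCG ATA TCG GTT TTG ATT AAC TCA TAA — no ATG→stop ORF.
Frame +3: GCA AAC TAT TCC CAA AAC ATT AGA GGC CCA CAA CTG TCG GCA AGG GAG TAC CGA TAT CGG TTT TGA TTA ACT CAT AAA — no ATG→stop ORF.
Frame -1: TTT TAT GAG TTA ATC AAA ACC GAT ATC GGT ACT CCC TTG CCG ACA GTT GTG GGC CTC TAA TGT TTT GGG AAT AGT TTG CTT — no ATG→stop ORF.
Frame -2: TTT ATG AGT TAA TCA AAA CCG ATA TCG GTA CTC CCT TGC CGA CAG TTG TGG GCC TCT AAT GTT TTG GGA ATA GTT TGC — ATG at 5, stop TAA at 11 → 9 nt.
Frame -3: TTA TGA GTT AAT CAA AAC CGA TAT CGG TAC TCC CTT GCC GAC AGT TGT GGG CCT CTA ATG TTT TGG GAA TAG TTT GCT — ATG at 60, stop TAG at 72 → 15 nt.
Frame -3 has an ORF of 15 nucleotides (positions 60–74) ≥ 12, so yes.

yes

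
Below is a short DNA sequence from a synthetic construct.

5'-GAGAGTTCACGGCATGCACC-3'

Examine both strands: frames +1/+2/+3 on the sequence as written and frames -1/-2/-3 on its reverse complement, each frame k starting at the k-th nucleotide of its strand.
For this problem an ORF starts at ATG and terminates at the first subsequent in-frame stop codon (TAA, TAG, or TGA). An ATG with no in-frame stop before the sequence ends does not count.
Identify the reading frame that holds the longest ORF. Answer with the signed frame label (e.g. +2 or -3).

Reverse complement (5'→3'): GGTGCATGCCGTGAACTCTC
Frame +1: GAG AGT TCA CGG CAT GCA — no ATG→stop ORF.
Frame +2: AGA GTT CAC GGC ATG CAC — no ATG→stop ORF.
Frame +3: GAG TTC ACG GCA TGC ACC — no ATG→stop ORF.
Frame -1: GGT GCA TGC CGT GAA CTC — no ATG→stop ORF.
Frame -2: GTG CAT GCC GTG AAC TCT — no ATG→stop ORF.
Frame -3: TGC ATG CCG TGA ACT CTC — ATG at 6, stop TGA at 12 → 9 nt.
Longest ORF is 9 nt in frame -3 (positions 6–14).

-3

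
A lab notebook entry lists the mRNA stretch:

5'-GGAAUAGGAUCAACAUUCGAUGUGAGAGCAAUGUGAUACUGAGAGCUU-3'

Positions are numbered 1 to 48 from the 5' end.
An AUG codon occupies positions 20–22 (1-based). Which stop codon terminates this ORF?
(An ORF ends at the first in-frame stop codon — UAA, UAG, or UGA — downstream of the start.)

Codons from position 20: AUG (20–22), UGA (23–25).
The first in-frame stop codon is UGA.

UGA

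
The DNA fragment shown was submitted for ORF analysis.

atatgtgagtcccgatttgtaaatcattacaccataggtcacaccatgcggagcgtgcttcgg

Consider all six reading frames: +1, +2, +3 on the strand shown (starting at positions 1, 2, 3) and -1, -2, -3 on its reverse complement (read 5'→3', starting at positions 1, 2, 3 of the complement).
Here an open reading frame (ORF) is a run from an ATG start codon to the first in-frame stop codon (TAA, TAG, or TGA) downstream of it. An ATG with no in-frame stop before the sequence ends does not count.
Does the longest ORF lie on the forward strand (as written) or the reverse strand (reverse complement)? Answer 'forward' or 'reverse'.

reverse

Reverse complement (5'→3'): CCGAAGCACGCTCCGCATGGTGTGACCTATGGTGTAATGATTTACAAATCGGGACTCACATAT
Frame +1: ATA TGT GAG TCC CGA TTT GTA AAT CAT TAC ACC ATA GGT CAC ACC ATG CGG AGC GTG CTT CGG — no ATG→stop ORF.
Frame +2: TAT GTG AGT CCC GAT TTG TAA ATC ATT ACA CCA TAG GTC ACA CCA TGC GGA GCG TGC TTC — no ATG→stop ORF.
Frame +3: ATG TGA GTC CCG ATT TGT AAA TCA TTA CAC CAT AGG TCA CAC CAT GCG GAG CGT GCT TCG — ATG at 3, stop TGA at 6 → 6 nt.
Frame -1: CCG AAG CAC GCT CCG CAT GGT GTG ACC TAT GGT GTA ATG ATT TAC AAA TCG GGA CTC ACA TAT — no ATG→stop ORF.
Frame -2: CGA AGC ACG CTC CGC ATG GTG TGA CCT ATG GTG TAA TGA TTT ACA AAT CGG GAC TCA CAT — ATG at 17, stop TGA at 23 → 9 nt; ATG at 29, stop TAA at 35 → 9 nt.
Frame -3: GAA GCA CGC TCC GCA TGG TGT GAC CTA TGG TGT AAT GAT TTA CAA ATC GGG ACT CAC ATA — no ATG→stop ORF.
Forward-strand max 6 nt; reverse-strand max 9 nt. The reverse strand has the longer ORF.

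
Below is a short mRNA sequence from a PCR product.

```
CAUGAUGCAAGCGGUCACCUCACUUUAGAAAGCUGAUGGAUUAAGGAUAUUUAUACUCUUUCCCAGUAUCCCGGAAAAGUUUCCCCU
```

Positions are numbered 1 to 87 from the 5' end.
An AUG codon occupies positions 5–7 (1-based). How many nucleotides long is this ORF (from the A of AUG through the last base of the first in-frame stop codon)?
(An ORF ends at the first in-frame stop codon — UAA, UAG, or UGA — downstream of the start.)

Codons from position 5: AUG (5–7), CAA (8–10), GCG (11–13), GUC (14–16), ACC (17–19), UCA (20–22), CUU (23–25), UAG (26–28).
UAG is the first in-frame stop; ORF spans 5–28, 24 nucleotides.

24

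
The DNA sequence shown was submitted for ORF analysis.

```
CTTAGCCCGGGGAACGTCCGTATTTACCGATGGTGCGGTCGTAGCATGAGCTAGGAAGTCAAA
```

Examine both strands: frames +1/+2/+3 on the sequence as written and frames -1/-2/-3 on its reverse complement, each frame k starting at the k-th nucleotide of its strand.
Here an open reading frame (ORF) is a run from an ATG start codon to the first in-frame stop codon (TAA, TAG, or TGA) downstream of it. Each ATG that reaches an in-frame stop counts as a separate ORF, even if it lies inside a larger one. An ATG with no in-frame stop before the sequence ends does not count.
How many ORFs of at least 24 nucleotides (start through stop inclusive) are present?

1

Reverse complement (5'→3'): TTTGACTTCCTAGCTCATGCTACGACCGCACCATCGGTAAATACGGACGTTCCCCGGGCTAAG
Frame +1: CTT AGC CCG GGG AAC GTC CGT ATT TAC CGA TGG TGC GGT CGT AGC ATG AGC TAG GAA GTC AAA — ATG at 46, stop TAG at 52 → 9 nt.
Frame +2: TTA GCC CGG GGA ACG TCC GTA TTT ACC GAT GGT GCG GTC GTA GCA TGA GCT AGG AAG TCA — no ATG→stop ORF.
Frame +3: TAG CCC GGG GAA CGT CCG TAT TTA CCG ATG GTG CGG TCG TAG CAT GAG CTA GGA AGT CAA — ATG at 30, stop TAG at 42 → 15 nt.
Frame -1: TTT GAC TTC CTA GCT CAT GCT ACG ACC GCA CCA TCG GTA AAT ACG GAC GTT CCC CGG GCT AAG — no ATG→stop ORF.
Frame -2: TTG ACT TCC TAG CTC ATG CTA CGA CCG CAC CAT CGG TAA ATA CGG ACG TTC CCC GGG CTA — ATG at 17, stop TAA at 38 → 24 nt.
Frame -3: TGA CTT CCT AGC TCA TGC TAC GAC CGC ACC ATC GGT AAA TAC GGA CGT TCC CCG GGC TAA — no ATG→stop ORF.
ORFs ≥ 24 nucleotides: frame -2 17–40 (24 nucleotides). Count = 1.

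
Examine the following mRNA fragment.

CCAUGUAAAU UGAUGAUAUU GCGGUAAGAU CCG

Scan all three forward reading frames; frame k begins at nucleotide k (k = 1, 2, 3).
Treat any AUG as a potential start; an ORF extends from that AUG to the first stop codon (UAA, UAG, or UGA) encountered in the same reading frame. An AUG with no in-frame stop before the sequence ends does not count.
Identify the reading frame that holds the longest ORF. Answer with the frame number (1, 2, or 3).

1

Frame 1: CCA UGU AAA UUG AUG AUA UUG CGG UAA GAU CCG — AUG at 13, stop UAA at 25 → 15 nt.
Frame 2: CAU GUA AAU UGA UGA UAU UGC GGU AAG AUC — no AUG→stop ORF.
Frame 3: AUG UAA AUU GAU GAU AUU GCG GUA AGA UCC — AUG at 3, stop UAA at 6 → 6 nt.
Longest ORF is 15 nt in frame 1 (positions 13–27).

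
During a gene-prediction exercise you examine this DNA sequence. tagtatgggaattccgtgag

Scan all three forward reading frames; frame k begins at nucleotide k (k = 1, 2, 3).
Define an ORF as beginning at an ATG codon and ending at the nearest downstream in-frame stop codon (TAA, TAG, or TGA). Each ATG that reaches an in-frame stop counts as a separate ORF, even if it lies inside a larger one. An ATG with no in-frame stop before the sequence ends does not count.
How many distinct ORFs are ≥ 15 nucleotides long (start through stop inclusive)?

1

Frame 1: TAG TAT GGG AAT TCC GTG — no ATG→stop ORF.
Frame 2: AGT ATG GGA ATT CCG TGA — ATG at 5, stop TGA at 17 → 15 nt.
Frame 3: GTA TGG GAA TTC CGT GAG — no ATG→stop ORF.
ORFs ≥ 15 nucleotides: frame 2 5–19 (15 nucleotides). Count = 1.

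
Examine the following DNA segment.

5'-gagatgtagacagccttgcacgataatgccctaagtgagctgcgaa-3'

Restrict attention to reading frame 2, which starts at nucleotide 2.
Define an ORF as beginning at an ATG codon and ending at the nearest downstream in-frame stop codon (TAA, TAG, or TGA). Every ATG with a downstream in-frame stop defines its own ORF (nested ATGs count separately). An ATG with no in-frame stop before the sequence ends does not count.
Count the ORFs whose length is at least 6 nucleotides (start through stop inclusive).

1

Frame 2: AGA TGT AGA CAG CCT TGC ACG ATA ATG CCC TAA GTG AGC TGC GAA — ATG at 26, stop TAA at 32 → 9 nt.
ORFs ≥ 6 nucleotides: frame 2 26–34 (9 nucleotides). Count = 1.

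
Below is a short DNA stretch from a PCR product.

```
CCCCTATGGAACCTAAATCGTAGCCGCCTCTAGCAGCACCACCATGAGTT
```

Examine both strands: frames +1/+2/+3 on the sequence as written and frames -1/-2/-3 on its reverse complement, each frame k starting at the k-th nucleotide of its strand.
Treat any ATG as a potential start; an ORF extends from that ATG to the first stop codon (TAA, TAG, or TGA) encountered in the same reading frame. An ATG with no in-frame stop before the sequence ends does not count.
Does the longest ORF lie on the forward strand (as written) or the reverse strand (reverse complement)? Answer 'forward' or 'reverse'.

Reverse complement (5'→3'): AACTCATGGTGGTGCTGCTAGAGGCGGCTACGATTTAGGTTCCATAGGGG
Frame +1: CCC CTA TGG AAC CTA AAT CGT AGC CGC CTC TAG CAG CAC CAC CAT GAG — no ATG→stop ORF.
Frame +2: CCC TAT GGA ACC TAA ATC GTA GCC GCC TCT AGC AGC ACC ACC ATG AGT — no ATG→stop ORF.
Frame +3: CCT ATG GAA CCT AAA TCG TAG CCG CCT CTA GCA GCA CCA CCA TGA GTT — ATG at 6, stop TAG at 21 → 18 nt.
Frame -1: AAC TCA TGG TGG TGC TGC TAG AGG CGG CTA CGA TTT AGG TTC CAT AGG — no ATG→stop ORF.
Frame -2: ACT CAT GGT GGT GCT GCT AGA GGC GGC TAC GAT TTA GGT TCC ATA GGG — no ATG→stop ORF.
Frame -3: CTC ATG GTG GTG CTG CTA GAG GCG GCT ACG ATT TAG GTT CCA TAG GGG — ATG at 6, stop TAG at 36 → 33 nt.
Forward-strand max 18 nt; reverse-strand max 33 nt. The reverse strand has the longer ORF.

reverse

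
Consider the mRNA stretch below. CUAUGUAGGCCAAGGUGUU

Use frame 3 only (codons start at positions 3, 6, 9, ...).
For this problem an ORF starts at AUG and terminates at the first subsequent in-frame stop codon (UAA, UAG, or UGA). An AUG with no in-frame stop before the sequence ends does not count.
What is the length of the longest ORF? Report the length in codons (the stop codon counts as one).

Frame 3: AUG UAG GCC AAG GUG — AUG at 3, stop UAG at 6 → 6 nt.
Longest: frame 3, positions 3–8, 6 nt = 2 codons = 1 aa. → 2 codons.

2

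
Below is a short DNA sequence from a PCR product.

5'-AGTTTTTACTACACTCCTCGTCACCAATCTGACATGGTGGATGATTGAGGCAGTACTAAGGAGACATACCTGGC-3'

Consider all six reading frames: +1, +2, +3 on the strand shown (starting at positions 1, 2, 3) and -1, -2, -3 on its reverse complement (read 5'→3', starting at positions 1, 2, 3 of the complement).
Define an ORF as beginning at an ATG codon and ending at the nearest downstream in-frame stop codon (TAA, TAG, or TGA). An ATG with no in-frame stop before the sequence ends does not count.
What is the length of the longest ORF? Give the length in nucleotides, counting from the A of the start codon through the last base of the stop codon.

Reverse complement (5'→3'): GCCAGGTATGTCTCCTTAGTACTGCCTCAATCATCCACCATGTCAGATTGGTGACGAGGAGTGTAGTAAAAACT
Frame +1: AGT TTT TAC TAC ACT CCT CGT CAC CAA TCT GAC ATG GTG GAT GAT TGA GGC AGT ACT AAG GAG ACA TAC CTG — ATG at 34, stop TGA at 46 → 15 nt.
Frame +2: GTT TTT ACT ACA CTC CTC GTC ACC AAT CTG ACA TGG TGG ATG ATT GAG GCA GTA CTA AGG AGA CAT ACC TGG — no ATG→stop ORF.
Frame +3: TTT TTA CTA CAC TCC TCG TCA CCA ATC TGA CAT GGT GGA TGA TTG AGG CAG TAC TAA GGA GAC ATA CCT GGC — no ATG→stop ORF.
Frame -1: GCC AGG TAT GTC TCC TTA GTA CTG CCT CAA TCA TCC ACC ATG TCA GAT TGG TGA CGA GGA GTG TAG TAA AAA — ATG at 40, stop TGA at 52 → 15 nt.
Frame -2: CCA GGT ATG TCT CCT TAG TAC TGC CTC AAT CAT CCA CCA TGT CAG ATT GGT GAC GAG GAG TGT AGT AAA AAC — ATG at 8, stop TAG at 17 → 12 nt.
Frame -3: CAG GTA TGT CTC CTT AGT ACT GCC TCA ATC ATC CAC CAT GTC AGA TTG GTG ACG AGG AGT GTA GTA AAA ACT — no ATG→stop ORF.
Longest: frame +1, positions 34–48, 15 nt = 5 codons = 4 aa. → 15 nucleotides.

15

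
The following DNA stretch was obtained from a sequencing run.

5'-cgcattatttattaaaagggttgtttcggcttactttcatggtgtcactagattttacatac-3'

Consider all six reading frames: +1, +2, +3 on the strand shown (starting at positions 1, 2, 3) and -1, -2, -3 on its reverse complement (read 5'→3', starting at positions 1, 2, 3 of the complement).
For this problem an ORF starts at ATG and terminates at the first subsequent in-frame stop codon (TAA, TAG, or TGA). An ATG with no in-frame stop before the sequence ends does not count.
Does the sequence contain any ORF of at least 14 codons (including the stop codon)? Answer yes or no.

no

Reverse complement (5'→3'): GTATGTAAAATCTAGTGACACCATGAAAGTAAGCCGAAACAACCCTTTTAATAAATAATGCG
Frame +1: CGC ATT ATT TAT TAA AAG GGT TGT TTC GGC TTA CTT TCA TGG TGT CAC TAG ATT TTA CAT — no ATG→stop ORF.
Frame +2: GCA TTA TTT ATT AAA AGG GTT GTT TCG GCT TAC TTT CAT GGT GTC ACT AGA TTT TAC ATA — no ATG→stop ORF.
Frame +3: CAT TAT TTA TTA AAA GGG TTG TTT CGG CTT ACT TTC ATG GTG TCA CTA GAT TTT ACA TAC — no ATG→stop ORF.
Frame -1: GTA TGT AAA ATC TAG TGA CAC CAT GAA AGT AAG CCG AAA CAA CCC TTT TAA TAA ATA ATG — no ATG→stop ORF.
Frame -2: TAT GTA AAA TCT AGT GAC ACC ATG AAA GTA AGC CGA AAC AAC CCT TTT AAT AAA TAA TGC — ATG at 23, stop TAA at 56 → 36 nt.
Frame -3: ATG TAA AAT CTA GTG ACA CCA TGA AAG TAA GCC GAA ACA ACC CTT TTA ATA AAT AAT GCG — ATG at 3, stop TAA at 6 → 6 nt.
Largest ORF found is 12 codons < 14, so no.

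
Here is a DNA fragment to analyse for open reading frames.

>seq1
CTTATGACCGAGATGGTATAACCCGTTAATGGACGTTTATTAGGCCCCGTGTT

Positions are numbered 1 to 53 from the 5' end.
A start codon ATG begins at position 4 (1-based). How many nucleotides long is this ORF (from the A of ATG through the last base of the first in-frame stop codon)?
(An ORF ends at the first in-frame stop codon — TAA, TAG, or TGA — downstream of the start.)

Codons from position 4: ATG (4–6), ACC (7–9), GAG (10–12), ATG (13–15), GTA (16–18), TAA (19–21).
TAA is the first in-frame stop; ORF spans 4–21, 18 nucleotides.

18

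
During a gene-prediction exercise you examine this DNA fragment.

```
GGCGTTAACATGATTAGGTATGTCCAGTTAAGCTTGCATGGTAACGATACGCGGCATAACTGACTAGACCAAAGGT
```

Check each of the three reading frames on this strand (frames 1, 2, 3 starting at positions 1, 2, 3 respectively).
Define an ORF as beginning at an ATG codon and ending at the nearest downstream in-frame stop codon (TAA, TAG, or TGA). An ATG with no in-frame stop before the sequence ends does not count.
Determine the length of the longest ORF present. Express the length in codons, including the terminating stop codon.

18

Frame 1: GGC GTT AAC ATG ATT AGG TAT GTC CAG TTA AGC TTG CAT GGT AAC GAT ACG CGG CAT AAC TGA CTA GAC CAA AGG — ATG at 10, stop TGA at 61 → 54 nt.
Frame 2: GCG TTA ACA TGA TTA GGT ATG TCC AGT TAA GCT TGC ATG GTA ACG ATA CGC GGC ATA ACT GAC TAG ACC AAA GGT — ATG at 20, stop TAA at 29 → 12 nt; ATG at 38, stop TAG at 65 → 30 nt.
Frame 3: CGT TAA CAT GAT TAG GTA TGT CCA GTT AAG CTT GCA TGG TAA CGA TAC GCG GCA TAA CTG ACT AGA CCA AAG — no ATG→stop ORF.
Longest: frame 1, positions 10–63, 54 nt = 18 codons = 17 aa. → 18 codons.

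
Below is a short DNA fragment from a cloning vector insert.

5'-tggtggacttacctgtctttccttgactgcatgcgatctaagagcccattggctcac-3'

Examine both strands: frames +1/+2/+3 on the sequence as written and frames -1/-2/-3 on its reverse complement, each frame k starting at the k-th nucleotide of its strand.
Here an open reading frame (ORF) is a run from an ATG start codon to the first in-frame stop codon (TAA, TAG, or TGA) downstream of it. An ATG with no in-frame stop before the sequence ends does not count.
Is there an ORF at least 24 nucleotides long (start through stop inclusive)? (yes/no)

Reverse complement (5'→3'): GTGAGCCAATGGGCTCTTAGATCGCATGCAGTCAAGGAAAGACAGGTAAGTCCACCA
Frame +1: TGG TGG ACT TAC CTG TCT TTC CTT GAC TGC ATG CGA TCT AAG AGC CCA TTG GCT CAC — no ATG→stop ORF.
Frame +2: GGT GGA CTT ACC TGT CTT TCC TTG ACT GCA TGC GAT CTA AGA GCC CAT TGG CTC — no ATG→stop ORF.
Frame +3: GTG GAC TTA CCT GTC TTT CCT TGA CTG CAT GCG ATC TAA GAG CCC ATT GGC TCA — no ATG→stop ORF.
Frame -1: GTG AGC CAA TGG GCT CTT AGA TCG CAT GCA GTC AAG GAA AGA CAG GTA AGT CCA CCA — no ATG→stop ORF.
Frame -2: TGA GCC AAT GGG CTC TTA GAT CGC ATG CAG TCA AGG AAA GAC AGG TAA GTC CAC — ATG at 26, stop TAA at 47 → 24 nt.
Frame -3: GAG CCA ATG GGC TCT TAG ATC GCA TGC AGT CAA GGA AAG ACA GGT AAG TCC ACC — ATG at 9, stop TAG at 18 → 12 nt.
Frame -2 has an ORF of 24 nucleotides (positions 26–49) ≥ 24, so yes.

yes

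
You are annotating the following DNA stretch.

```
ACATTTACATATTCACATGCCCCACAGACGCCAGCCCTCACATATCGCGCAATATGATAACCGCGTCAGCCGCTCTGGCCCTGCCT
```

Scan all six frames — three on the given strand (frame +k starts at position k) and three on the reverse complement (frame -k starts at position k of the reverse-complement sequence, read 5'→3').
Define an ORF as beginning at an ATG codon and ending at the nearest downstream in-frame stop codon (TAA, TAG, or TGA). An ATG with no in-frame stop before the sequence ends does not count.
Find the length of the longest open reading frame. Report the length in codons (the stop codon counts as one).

Reverse complement (5'→3'): AGGCAGGGCCAGAGCGGCTGACGCGGTTATCATATTGCGCGATATGTGAGGGCTGGCGTCTGTGGGGCATGTGAATATGTAAATGT
Frame +1: ACA TTT ACA TAT TCA CAT GCC CCA CAG ACG CCA GCC CTC ACA TAT CGC GCA ATA TGA TAA CCG CGT CAG CCG CTC TGG CCC TGC — no ATG→stop ORF.
Frame +2: CAT TTA CAT ATT CAC ATG CCC CAC AGA CGC CAG CCC TCA CAT ATC GCG CAA TAT GAT AAC CGC GTC AGC CGC TCT GGC CCT GCC — no ATG→stop ORF.
Frame +3: ATT TAC ATA TTC ACA TGC CCC ACA GAC GCC AGC CCT CAC ATA TCG CGC AAT ATG ATA ACC GCG TCA GCC GCT CTG GCC CTG CCT — no ATG→stop ORF.
Frame -1: AGG CAG GGC CAG AGC GGC TGA CGC GGT TAT CAT ATT GCG CGA TAT GTG AGG GCT GGC GTC TGT GGG GCA TGT GAA TAT GTA AAT — no ATG→stop ORF.
Frame -2: GGC AGG GCC AGA GCG GCT GAC GCG GTT ATC ATA TTG CGC GAT ATG TGA GGG CTG GCG TCT GTG GGG CAT GTG AAT ATG TAA ATG — ATG at 44, stop TGA at 47 → 6 nt; ATG at 77, stop TAA at 80 → 6 nt.
Frame -3: GCA GGG CCA GAG CGG CTG ACG CGG TTA TCA TAT TGC GCG ATA TGT GAG GGC TGG CGT CTG TGG GGC ATG TGA ATA TGT AAA TGT — ATG at 69, stop TGA at 72 → 6 nt.
Longest: frame -2, positions 44–49, 6 nt = 2 codons = 1 aa. → 2 codons.

2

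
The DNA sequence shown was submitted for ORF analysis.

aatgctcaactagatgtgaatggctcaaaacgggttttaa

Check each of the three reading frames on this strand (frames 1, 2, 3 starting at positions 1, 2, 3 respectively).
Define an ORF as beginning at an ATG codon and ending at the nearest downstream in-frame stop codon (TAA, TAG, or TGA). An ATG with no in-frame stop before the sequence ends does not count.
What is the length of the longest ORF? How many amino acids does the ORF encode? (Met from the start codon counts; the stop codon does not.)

Frame 1: AAT GCT CAA CTA GAT GTG AAT GGC TCA AAA CGG GTT TTA — no ATG→stop ORF.
Frame 2: ATG CTC AAC TAG ATG TGA ATG GCT CAA AAC GGG TTT TAA — ATG at 2, stop TAG at 11 → 12 nt; ATG at 14, stop TGA at 17 → 6 nt; ATG at 20, stop TAA at 38 → 21 nt.
Frame 3: TGC TCA ACT AGA TGT GAA TGG CTC AAA ACG GGT TTT — no ATG→stop ORF.
Longest: frame 2, positions 20–40, 21 nt = 7 codons = 6 aa. → 6 amino acids.

6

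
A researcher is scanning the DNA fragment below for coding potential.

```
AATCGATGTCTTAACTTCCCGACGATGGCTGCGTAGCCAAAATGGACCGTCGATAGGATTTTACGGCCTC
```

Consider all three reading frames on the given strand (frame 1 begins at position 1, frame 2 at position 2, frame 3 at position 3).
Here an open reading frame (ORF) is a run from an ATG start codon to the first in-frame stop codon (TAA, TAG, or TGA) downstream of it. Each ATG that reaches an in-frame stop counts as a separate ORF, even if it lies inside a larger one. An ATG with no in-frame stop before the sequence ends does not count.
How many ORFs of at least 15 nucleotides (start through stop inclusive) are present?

Frame 1: AAT CGA TGT CTT AAC TTC CCG ACG ATG GCT GCG TAG CCA AAA TGG ACC GTC GAT AGG ATT TTA CGG CCT — ATG at 25, stop TAG at 34 → 12 nt.
Frame 2: ATC GAT GTC TTA ACT TCC CGA CGA TGG CTG CGT AGC CAA AAT GGA CCG TCG ATA GGA TTT TAC GGC CTC — no ATG→stop ORF.
Frame 3: TCG ATG TCT TAA CTT CCC GAC GAT GGC TGC GTA GCC AAA ATG GAC CGT CGA TAG GAT TTT ACG GCC — ATG at 6, stop TAA at 12 → 9 nt; ATG at 42, stop TAG at 54 → 15 nt.
ORFs ≥ 15 nucleotides: frame 3 42–56 (15 nucleotides). Count = 1.

1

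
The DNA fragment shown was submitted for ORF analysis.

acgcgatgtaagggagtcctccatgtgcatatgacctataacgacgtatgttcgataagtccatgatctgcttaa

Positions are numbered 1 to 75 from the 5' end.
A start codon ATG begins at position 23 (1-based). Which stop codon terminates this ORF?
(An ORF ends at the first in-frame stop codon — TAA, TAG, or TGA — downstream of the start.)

TGA

Codons from position 23: ATG (23–25), TGC (26–28), ATA (29–31), TGA (32–34).
The first in-frame stop codon is TGA.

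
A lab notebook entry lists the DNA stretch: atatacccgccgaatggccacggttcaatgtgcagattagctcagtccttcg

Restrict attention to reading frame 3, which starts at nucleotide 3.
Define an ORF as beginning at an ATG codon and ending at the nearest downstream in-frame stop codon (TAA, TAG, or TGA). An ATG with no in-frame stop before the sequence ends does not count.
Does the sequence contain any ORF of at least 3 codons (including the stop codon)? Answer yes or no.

Frame 3: ATA CCC GCC GAA TGG CCA CGG TTC AAT GTG CAG ATT AGC TCA GTC CTT — no ATG→stop ORF.
Largest ORF found is 0 codons < 3, so no.

no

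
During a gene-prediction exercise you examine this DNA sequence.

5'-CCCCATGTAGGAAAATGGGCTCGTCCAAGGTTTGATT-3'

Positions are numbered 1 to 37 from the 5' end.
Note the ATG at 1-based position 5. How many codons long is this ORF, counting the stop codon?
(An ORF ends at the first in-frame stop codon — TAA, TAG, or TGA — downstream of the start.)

2

Codons from position 5: ATG (5–7), TAG (8–10).
TAG is the first in-frame stop; that's 2 codons including the stop.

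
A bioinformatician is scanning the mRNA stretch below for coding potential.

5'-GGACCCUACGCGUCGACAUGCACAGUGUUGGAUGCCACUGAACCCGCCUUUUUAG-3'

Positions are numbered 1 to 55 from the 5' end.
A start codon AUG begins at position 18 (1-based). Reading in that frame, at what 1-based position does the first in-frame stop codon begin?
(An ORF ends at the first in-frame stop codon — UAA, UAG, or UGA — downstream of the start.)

39

Codons from position 18: AUG (18–20), CAC (21–23), AGU (24–26), GUU (27–29), GGA (30–32), UGC (33–35), CAC (36–38), UGA (39–41).
UGA is a stop codon; it begins at position 39.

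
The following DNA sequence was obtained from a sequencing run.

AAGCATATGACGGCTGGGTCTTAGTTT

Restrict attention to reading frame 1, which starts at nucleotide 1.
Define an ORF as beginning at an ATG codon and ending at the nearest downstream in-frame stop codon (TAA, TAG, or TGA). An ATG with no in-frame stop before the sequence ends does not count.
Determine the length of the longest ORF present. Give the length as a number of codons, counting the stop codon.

6

Frame 1: AAG CAT ATG ACG GCT GGG TCT TAG TTT — ATG at 7, stop TAG at 22 → 18 nt.
Longest: frame 1, positions 7–24, 18 nt = 6 codons = 5 aa. → 6 codons.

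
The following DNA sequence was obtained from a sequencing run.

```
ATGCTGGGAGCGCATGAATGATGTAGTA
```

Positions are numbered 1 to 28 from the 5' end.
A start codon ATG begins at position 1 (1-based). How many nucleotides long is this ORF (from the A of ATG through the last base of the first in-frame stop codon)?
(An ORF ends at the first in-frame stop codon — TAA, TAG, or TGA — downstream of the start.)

Codons from position 1: ATG (1–3), CTG (4–6), GGA (7–9), GCG (10–12), CAT (13–15), GAA (16–18), TGA (19–21).
TGA is the first in-frame stop; ORF spans 1–21, 21 nucleotides.

21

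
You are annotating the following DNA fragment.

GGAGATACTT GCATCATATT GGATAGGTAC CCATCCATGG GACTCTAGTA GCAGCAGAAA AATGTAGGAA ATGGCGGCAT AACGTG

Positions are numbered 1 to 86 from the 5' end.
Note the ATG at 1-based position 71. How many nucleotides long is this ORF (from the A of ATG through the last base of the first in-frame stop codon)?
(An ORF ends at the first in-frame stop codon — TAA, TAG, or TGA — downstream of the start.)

12

Codons from position 71: ATG (71–73), GCG (74–76), GCA (77–79), TAA (80–82).
TAA is the first in-frame stop; ORF spans 71–82, 12 nucleotides.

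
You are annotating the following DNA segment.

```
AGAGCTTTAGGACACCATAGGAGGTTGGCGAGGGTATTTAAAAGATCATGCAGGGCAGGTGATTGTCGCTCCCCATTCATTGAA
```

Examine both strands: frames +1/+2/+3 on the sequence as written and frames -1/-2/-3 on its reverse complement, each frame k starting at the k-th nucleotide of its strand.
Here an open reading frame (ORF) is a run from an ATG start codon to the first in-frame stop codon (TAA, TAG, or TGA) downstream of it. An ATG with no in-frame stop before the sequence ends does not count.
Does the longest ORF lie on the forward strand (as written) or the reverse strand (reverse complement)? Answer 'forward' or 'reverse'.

Reverse complement (5'→3'): TTCAATGAATGGGGAGCGACAATCACCTGCCCTGCATGATCTTTTAAATACCCTCGCCAACCTCCTATGGTGTCCTAAAGCTCT
Frame +1: AGA GCT TTA GGA CAC CAT AGG AGG TTG GCG AGG GTA TTT AAA AGA TCA TGC AGG GCA GGT GAT TGT CGC TCC CCA TTC ATT GAA — no ATG→stop ORF.
Frame +2: GAG CTT TAG GAC ACC ATA GGA GGT TGG CGA GGG TAT TTA AAA GAT CAT GCA GGG CAG GTG ATT GTC GCT CCC CAT TCA TTG — no ATG→stop ORF.
Frame +3: AGC TTT AGG ACA CCA TAG GAG GTT GGC GAG GGT ATT TAA AAG ATC ATG CAG GGC AGG TGA TTG TCG CTC CCC ATT CAT TGA — ATG at 48, stop TGA at 60 → 15 nt.
Frame -1: TTC AAT GAA TGG GGA GCG ACA ATC ACC TGC CCT GCA TGA TCT TTT AAA TAC CCT CGC CAA CCT CCT ATG GTG TCC TAA AGC TCT — ATG at 67, stop TAA at 76 → 12 nt.
Frame -2: TCA ATG AAT GGG GAG CGA CAA TCA CCT GCC CTG CAT GAT CTT TTA AAT ACC CTC GCC AAC CTC CTA TGG TGT CCT AAA GCT — no ATG→stop ORF.
Frame -3: CAA TGA ATG GGG AGC GAC AAT CAC CTG CCC TGC ATG ATC TTT TAA ATA CCC TCG CCA ACC TCC TAT GGT GTC CTA AAG CTC — ATG at 9, stop TAA at 45 → 39 nt; ATG at 36, stop TAA at 45 → 12 nt.
Forward-strand max 15 nt; reverse-strand max 39 nt. The reverse strand has the longer ORF.

reverse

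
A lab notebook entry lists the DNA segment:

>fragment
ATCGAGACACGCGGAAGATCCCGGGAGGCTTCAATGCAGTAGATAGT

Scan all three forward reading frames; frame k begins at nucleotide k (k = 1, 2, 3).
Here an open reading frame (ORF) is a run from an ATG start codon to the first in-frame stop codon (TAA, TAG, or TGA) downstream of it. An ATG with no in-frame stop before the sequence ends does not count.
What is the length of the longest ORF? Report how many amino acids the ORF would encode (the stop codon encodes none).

Frame 1: ATC GAG ACA CGC GGA AGA TCC CGG GAG GCT TCA ATG CAG TAG ATA — ATG at 34, stop TAG at 40 → 9 nt.
Frame 2: TCG AGA CAC GCG GAA GAT CCC GGG AGG CTT CAA TGC AGT AGA TAG — no ATG→stop ORF.
Frame 3: CGA GAC ACG CGG AAG ATC CCG GGA GGC TTC AAT GCA GTA GAT AGT — no ATG→stop ORF.
Longest: frame 1, positions 34–42, 9 nt = 3 codons = 2 aa. → 2 amino acids.

2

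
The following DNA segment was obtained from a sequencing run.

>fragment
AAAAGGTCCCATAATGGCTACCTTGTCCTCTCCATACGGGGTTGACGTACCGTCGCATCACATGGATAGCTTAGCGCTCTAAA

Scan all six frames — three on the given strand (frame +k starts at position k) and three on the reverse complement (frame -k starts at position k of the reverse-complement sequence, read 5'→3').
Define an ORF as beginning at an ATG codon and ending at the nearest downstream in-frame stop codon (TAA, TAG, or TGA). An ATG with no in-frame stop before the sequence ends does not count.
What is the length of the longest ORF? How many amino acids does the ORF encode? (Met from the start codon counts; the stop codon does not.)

22

Reverse complement (5'→3'): TTTAGAGCGCTAAGCTATCCATGTGATGCGACGGTACGTCAACCCCGTATGGAGAGGACAAGGTAGCCATTATGGGACCTTTT
Frame +1: AAA AGG TCC CAT AAT GGC TAC CTT GTC CTC TCC ATA CGG GGT TGA CGT ACC GTC GCA TCA CAT GGA TAG CTT AGC GCT CTA — no ATG→stop ORF.
Frame +2: AAA GGT CCC ATA ATG GCT ACC TTG TCC TCT CCA TAC GGG GTT GAC GTA CCG TCG CAT CAC ATG GAT AGC TTA GCG CTC TAA — ATG at 14, stop TAA at 80 → 69 nt; ATG at 62, stop TAA at 80 → 21 nt.
Frame +3: AAG GTC CCA TAA TGG CTA CCT TGT CCT CTC CAT ACG GGG TTG ACG TAC CGT CGC ATC ACA TGG ATA GCT TAG CGC TCT AAA — no ATG→stop ORF.
Frame -1: TTT AGA GCG CTA AGC TAT CCA TGT GAT GCG ACG GTA CGT CAA CCC CGT ATG GAG AGG ACA AGG TAG CCA TTA TGG GAC CTT — ATG at 49, stop TAG at 64 → 18 nt.
Frame -2: TTA GAG CGC TAA GCT ATC CAT GTG ATG CGA CGG TAC GTC AAC CCC GTA TGG AGA GGA CAA GGT AGC CAT TAT GGG ACC TTT — no ATG→stop ORF.
Frame -3: TAG AGC GCT AAG CTA TCC ATG TGA TGC GAC GGT ACG TCA ACC CCG TAT GGA GAG GAC AAG GTA GCC ATT ATG GGA CCT TTT — ATG at 21, stop TGA at 24 → 6 nt.
Longest: frame +2, positions 14–82, 69 nt = 23 codons = 22 aa. → 22 amino acids.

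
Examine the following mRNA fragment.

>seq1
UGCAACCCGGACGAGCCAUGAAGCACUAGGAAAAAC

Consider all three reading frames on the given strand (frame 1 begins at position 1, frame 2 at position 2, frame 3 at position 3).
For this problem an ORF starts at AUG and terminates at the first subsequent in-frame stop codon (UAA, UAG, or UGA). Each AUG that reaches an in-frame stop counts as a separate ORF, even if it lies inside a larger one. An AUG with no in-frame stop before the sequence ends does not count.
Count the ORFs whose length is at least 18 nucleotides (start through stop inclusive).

0

Frame 1: UGC AAC CCG GAC GAG CCA UGA AGC ACU AGG AAA AAC — no AUG→stop ORF.
Frame 2: GCA ACC CGG ACG AGC CAU GAA GCA CUA GGA AAA — no AUG→stop ORF.
Frame 3: CAA CCC GGA CGA GCC AUG AAG CAC UAG GAA AAA — AUG at 18, stop UAG at 27 → 12 nt.
No ORF reaches 18 nucleotides. Count = 0.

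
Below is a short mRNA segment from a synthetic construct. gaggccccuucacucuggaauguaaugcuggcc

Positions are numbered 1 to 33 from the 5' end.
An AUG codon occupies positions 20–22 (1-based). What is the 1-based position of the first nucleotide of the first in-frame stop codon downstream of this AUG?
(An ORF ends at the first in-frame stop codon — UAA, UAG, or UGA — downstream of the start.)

Codons from position 20: AUG (20–22), UAA (23–25).
UAA is a stop codon; it begins at position 23.

23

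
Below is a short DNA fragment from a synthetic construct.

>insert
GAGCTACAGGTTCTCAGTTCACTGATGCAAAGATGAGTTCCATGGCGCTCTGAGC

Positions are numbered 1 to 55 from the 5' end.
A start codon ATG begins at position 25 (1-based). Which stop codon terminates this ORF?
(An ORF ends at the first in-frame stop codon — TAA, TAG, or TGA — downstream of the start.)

Codons from position 25: ATG (25–27), CAA (28–30), AGA (31–33), TGA (34–36).
The first in-frame stop codon is TGA.

TGA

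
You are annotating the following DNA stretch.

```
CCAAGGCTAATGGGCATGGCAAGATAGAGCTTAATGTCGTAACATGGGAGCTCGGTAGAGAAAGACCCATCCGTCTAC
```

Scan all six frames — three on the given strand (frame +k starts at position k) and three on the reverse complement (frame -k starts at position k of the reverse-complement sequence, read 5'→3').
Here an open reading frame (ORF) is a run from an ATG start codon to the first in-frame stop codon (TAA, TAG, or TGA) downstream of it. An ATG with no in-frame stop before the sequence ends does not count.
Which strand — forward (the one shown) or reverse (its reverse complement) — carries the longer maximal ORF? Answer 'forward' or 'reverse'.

Reverse complement (5'→3'): GTAGACGGATGGGTCTTTCTCTACCGAGCTCCCATGTTACGACATTAAGCTCTATCTTGCCATGCCCATTAGCCTTGG
Frame +1: CCA AGG CTA ATG GGC ATG GCA AGA TAG AGC TTA ATG TCG TAA CAT GGG AGC TCG GTA GAG AAA GAC CCA TCC GTC TAC — ATG at 10, stop TAG at 25 → 18 nt; ATG at 16, stop TAG at 25 → 12 nt; ATG at 34, stop TAA at 40 → 9 nt.
Frame +2: CAA GGC TAA TGG GCA TGG CAA GAT AGA GCT TAA TGT CGT AAC ATG GGA GCT CGG TAG AGA AAG ACC CAT CCG TCT — ATG at 44, stop TAG at 56 → 15 nt.
Frame +3: AAG GCT AAT GGG CAT GGC AAG ATA GAG CTT AAT GTC GTA ACA TGG GAG CTC GGT AGA GAA AGA CCC ATC CGT CTA — no ATG→stop ORF.
Frame -1: GTA GAC GGA TGG GTC TTT CTC TAC CGA GCT CCC ATG TTA CGA CAT TAA GCT CTA TCT TGC CAT GCC CAT TAG CCT TGG — ATG at 34, stop TAA at 46 → 15 nt.
Frame -2: TAG ACG GAT GGG TCT TTC TCT ACC GAG CTC CCA TGT TAC GAC ATT AAG CTC TAT CTT GCC ATG CCC ATT AGC CTT — no ATG→stop ORF.
Frame -3: AGA CGG ATG GGT CTT TCT CTA CCG AGC TCC CAT GTT ACG ACA TTA AGC TCT ATC TTG CCA TGC CCA TTA GCC TTG — no ATG→stop ORF.
Forward-strand max 18 nt; reverse-strand max 15 nt. The forward strand has the longer ORF.

forward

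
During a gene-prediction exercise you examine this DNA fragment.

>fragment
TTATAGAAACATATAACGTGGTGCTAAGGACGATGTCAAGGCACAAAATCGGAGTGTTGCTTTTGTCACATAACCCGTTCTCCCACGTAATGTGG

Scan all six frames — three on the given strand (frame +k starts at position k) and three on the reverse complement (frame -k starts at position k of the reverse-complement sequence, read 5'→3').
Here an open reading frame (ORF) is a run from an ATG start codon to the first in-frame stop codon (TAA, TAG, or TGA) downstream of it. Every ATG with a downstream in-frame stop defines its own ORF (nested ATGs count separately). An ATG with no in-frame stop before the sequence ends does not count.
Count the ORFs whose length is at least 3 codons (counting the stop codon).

Reverse complement (5'→3'): CCACATTACGTGGGAGAACGGGTTATGTGACAAAAGCAACACTCCGATTTTGTGCCTTGACATCGTCCTTAGCACCACGTTATATGTTTCTATAA
Frame +1: TTA TAG AAA CAT ATA ACG TGG TGC TAA GGA CGA TGT CAA GGC ACA AAA TCG GAG TGT TGC TTT TGT CAC ATA ACC CGT TCT CCC ACG TAA TGT — no ATG→stop ORF.
Frame +2: TAT AGA AAC ATA TAA CGT GGT GCT AAG GAC GAT GTC AAG GCA CAA AAT CGG AGT GTT GCT TTT GTC ACA TAA CCC GTT CTC CCA CGT AAT GTG — no ATG→stop ORF.
Frame +3: ATA GAA ACA TAT AAC GTG GTG CTA AGG ACG ATG TCA AGG CAC AAA ATC GGA GTG TTG CTT TTG TCA CAT AAC CCG TTC TCC CAC GTA ATG TGG — no ATG→stop ORF.
Frame -1: CCA CAT TAC GTG GGA GAA CGG GTT ATG TGA CAA AAG CAA CAC TCC GAT TTT GTG CCT TGA CAT CGT CCT TAG CAC CAC GTT ATA TGT TTC TAT — ATG at 25, stop TGA at 28 → 6 nt.
Frame -2: CAC ATT ACG TGG GAG AAC GGG TTA TGT GAC AAA AGC AAC ACT CCG ATT TTG TGC CTT GAC ATC GTC CTT AGC ACC ACG TTA TAT GTT TCT ATA — no ATG→stop ORF.
Frame -3: ACA TTA CGT GGG AGA ACG GGT TAT GTG ACA AAA GCA ACA CTC CGA TTT TGT GCC TTG ACA TCG TCC TTA GCA CCA CGT TAT ATG TTT CTA TAA — ATG at 84, stop TAA at 93 → 12 nt.
ORFs ≥ 3 codons: frame -3 84–95 (4 codons). Count = 1.

1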